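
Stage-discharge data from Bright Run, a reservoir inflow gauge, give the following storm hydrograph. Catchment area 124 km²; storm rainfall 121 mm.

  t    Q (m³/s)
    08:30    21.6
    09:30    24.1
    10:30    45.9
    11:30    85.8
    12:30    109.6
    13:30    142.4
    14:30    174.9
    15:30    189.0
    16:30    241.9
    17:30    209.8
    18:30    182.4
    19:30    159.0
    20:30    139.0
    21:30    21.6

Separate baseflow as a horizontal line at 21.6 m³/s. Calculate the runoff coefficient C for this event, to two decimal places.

ΣQ_DR = 1445 m³/s; V = ΣQ_DR·Δt = 5.201 × 10^6 m³.
Runoff depth d = V / A = 41.94 mm.
C = d / P = 41.94 / 121 = 0.35.

C ≈ 0.35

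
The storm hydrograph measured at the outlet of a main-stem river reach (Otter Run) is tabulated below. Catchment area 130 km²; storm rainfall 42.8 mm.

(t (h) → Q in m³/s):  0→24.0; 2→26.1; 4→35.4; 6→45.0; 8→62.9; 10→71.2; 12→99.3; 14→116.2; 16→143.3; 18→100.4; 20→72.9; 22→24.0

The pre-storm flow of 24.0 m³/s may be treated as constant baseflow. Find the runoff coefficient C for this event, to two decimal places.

C ≈ 0.69

ΣQ_DR = 532.7 m³/s; V = ΣQ_DR·Δt = 3.835 × 10^6 m³.
Runoff depth d = V / A = 29.50 mm.
C = d / P = 29.50 / 42.8 = 0.69.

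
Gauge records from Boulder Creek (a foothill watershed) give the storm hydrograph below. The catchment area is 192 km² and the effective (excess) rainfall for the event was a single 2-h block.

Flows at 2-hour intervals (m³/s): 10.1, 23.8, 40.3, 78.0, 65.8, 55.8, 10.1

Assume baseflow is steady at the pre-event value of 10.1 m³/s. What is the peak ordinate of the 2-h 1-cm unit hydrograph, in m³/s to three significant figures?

U_p ≈ 84.9 m³/s

Direct runoff: 0.0, 13.7, 30.2, 67.9, 55.7, 45.7, 0.0 m³/s; ΣQ_DR = 213.2 m³/s, peak = 67.9 m³/s.
Runoff depth d = ΣQ_DR·Δt / A = 213.2 × 7200 / (192 km²) = 7.995 mm.
The 1-cm UH is the DRH scaled by (10 mm)/d, so U_p = 67.9 × 10/7.995 = 84.9 m³/s.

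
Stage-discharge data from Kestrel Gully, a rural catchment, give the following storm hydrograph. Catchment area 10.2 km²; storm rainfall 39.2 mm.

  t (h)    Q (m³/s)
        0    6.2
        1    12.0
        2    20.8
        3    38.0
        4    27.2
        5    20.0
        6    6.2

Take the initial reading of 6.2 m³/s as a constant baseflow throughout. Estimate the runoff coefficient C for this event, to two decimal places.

ΣQ_DR = 87.00 m³/s; V = ΣQ_DR·Δt = 3.132 × 10^5 m³.
Runoff depth d = V / A = 30.71 mm.
C = d / P = 30.71 / 39.2 = 0.78.

C ≈ 0.78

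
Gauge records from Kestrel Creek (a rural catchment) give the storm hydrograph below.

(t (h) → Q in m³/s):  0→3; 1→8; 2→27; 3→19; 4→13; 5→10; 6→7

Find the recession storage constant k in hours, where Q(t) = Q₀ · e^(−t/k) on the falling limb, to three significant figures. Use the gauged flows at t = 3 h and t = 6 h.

On the falling limb, Q drops from 19 to 7 m³/s between t = 3 h and t = 6 h (Δt = 3 h).
k = −Δt / ln(Q₂/Q₁) = −3 / ln(7/19) = 3.00 h.

k ≈ 3.00 h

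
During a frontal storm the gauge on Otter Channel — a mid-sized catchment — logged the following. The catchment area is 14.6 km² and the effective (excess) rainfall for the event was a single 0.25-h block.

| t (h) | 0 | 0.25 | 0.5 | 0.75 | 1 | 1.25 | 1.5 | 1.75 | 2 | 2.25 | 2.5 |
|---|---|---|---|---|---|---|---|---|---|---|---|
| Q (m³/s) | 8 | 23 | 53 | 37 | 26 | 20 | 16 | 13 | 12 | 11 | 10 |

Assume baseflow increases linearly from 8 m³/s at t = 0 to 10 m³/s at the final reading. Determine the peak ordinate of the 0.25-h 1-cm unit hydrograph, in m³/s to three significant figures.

Direct runoff: 0.00, 14.80, 44.60, 28.40, 17.20, 11.00, 6.80, 3.60, 2.40, 1.20, 0.00 m³/s; ΣQ_DR = 130.0 m³/s, peak = 44.60 m³/s.
Runoff depth d = ΣQ_DR·Δt / A = 130.0 × 900 / (14.6 km²) = 8.014 mm.
The 1-cm UH is the DRH scaled by (10 mm)/d, so U_p = 44.60 × 10/8.014 = 55.7 m³/s.

U_p ≈ 55.7 m³/s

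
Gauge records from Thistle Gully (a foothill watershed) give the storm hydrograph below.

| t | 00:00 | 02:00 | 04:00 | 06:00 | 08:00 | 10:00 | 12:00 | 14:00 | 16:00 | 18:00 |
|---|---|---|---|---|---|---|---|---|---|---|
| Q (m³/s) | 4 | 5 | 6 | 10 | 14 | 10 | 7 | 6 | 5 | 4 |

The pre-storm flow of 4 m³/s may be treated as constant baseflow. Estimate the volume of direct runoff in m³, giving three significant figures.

Direct-runoff ordinates (Q − Q_b): 0.0, 1.0, 2.0, 6.0, 10.0, 6.0, 3.0, 2.0, 1.0, 0.0 m³/s.
ΣQ_DR = 31.00 m³/s.
With Δt = 2 h = 7200 s, V = ΣQ_DR · Δt = 31.00 × 7200 = 2.23 × 10^5 m³.

V ≈ 2.23 × 10^5 m³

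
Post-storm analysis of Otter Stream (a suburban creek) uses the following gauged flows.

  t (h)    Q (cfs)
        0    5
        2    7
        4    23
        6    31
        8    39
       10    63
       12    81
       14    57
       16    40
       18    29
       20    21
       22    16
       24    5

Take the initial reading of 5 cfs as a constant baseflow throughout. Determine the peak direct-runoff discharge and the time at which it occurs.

Subtracting baseflow gives direct-runoff ordinates: 0.0, 2.0, 18.0, 26.0, 34.0, 58.0, 76.0, 52.0, 35.0, 24.0, 16.0, 11.0, 0.0 cfs.
The maximum is 76.0 cfs, occurring at the reading for t = 12 h.

Q_p = 76.0 cfs at t = 12 h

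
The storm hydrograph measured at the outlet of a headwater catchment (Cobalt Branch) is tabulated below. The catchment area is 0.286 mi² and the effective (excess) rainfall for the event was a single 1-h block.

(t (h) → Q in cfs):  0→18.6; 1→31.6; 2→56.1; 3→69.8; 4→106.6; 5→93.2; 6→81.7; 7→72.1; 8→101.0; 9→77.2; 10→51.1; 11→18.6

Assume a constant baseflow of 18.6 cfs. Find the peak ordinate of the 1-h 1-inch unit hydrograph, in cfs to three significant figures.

U_p ≈ 29.3 cfs

Direct runoff: 0.0, 13.0, 37.5, 51.2, 88.0, 74.6, 63.1, 53.5, 82.4, 58.6, 32.5, 0.0 cfs; ΣQ_DR = 554.4 cfs, peak = 88.0 cfs.
Runoff depth d = ΣQ_DR·Δt / A = 554.4 × 3600 / (0.286 mi²) = 3.004 in.
The 1-inch UH is the DRH scaled by (1 in)/d, so U_p = 88.0 × 1/3.004 = 29.3 cfs.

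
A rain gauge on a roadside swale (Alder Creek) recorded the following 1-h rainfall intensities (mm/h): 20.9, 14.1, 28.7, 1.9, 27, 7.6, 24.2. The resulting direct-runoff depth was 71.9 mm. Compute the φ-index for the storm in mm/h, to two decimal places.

Only the 5 blocks with intensity above φ contribute runoff: 20.9, 14.1, 28.7, 27, 24.2 mm/h.
Σ(I−φ)·Δt = d  ⇒  (20.9+14.1+28.7+27+24.2 − 5φ)·1 = 71.9
φ = (114.9 − 71.9/1) / 5 = 8.60 mm/h.

φ ≈ 8.60 mm/h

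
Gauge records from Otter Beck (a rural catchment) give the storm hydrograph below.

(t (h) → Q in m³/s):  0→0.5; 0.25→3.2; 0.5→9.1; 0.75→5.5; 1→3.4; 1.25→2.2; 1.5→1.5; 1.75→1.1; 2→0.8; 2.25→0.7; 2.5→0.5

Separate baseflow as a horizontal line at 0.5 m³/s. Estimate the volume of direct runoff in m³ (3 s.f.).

V ≈ 20700 m³

Direct-runoff ordinates (Q − Q_b): 0.0, 2.7, 8.6, 5.0, 2.9, 1.7, 1.0, 0.6, 0.3, 0.2, 0.0 m³/s.
ΣQ_DR = 23.00 m³/s.
With Δt = 0.25 h = 900 s, V = ΣQ_DR · Δt = 23.00 × 900 = 20700 m³.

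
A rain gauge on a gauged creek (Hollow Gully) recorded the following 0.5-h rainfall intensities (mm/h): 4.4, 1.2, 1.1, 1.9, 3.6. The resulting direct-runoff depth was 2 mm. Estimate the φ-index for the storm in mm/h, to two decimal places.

φ ≈ 2.00 mm/h

Only the 2 blocks with intensity above φ contribute runoff: 4.4, 3.6 mm/h.
Σ(I−φ)·Δt = d  ⇒  (4.4+3.6 − 2φ)·0.5 = 2
φ = (8.000 − 2/0.5) / 2 = 2.00 mm/h.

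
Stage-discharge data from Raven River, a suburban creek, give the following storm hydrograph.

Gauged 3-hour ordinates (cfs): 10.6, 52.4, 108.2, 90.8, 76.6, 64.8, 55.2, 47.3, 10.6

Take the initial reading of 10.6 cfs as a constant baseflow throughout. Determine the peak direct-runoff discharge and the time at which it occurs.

Subtracting baseflow gives direct-runoff ordinates: 0.0, 41.8, 97.6, 80.2, 66.0, 54.2, 44.6, 36.7, 0.0 cfs.
The maximum is 97.6 cfs, occurring at the reading for t = 6 h.

Q_p = 97.6 cfs at t = 6 h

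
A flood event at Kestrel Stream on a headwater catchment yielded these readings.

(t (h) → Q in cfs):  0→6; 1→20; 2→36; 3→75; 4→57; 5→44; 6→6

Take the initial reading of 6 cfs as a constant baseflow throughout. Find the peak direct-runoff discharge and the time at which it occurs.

Q_p = 69.0 cfs at t = 3 h

Subtracting baseflow gives direct-runoff ordinates: 0.0, 14.0, 30.0, 69.0, 51.0, 38.0, 0.0 cfs.
The maximum is 69.0 cfs, occurring at the reading for t = 3 h.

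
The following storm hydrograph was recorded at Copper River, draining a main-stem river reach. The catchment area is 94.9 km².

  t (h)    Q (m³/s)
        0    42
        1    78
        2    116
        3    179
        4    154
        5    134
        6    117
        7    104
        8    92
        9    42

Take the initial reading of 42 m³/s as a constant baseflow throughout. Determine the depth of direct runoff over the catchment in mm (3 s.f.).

Direct runoff: 0.0, 36.0, 74.0, 137.0, 112.0, 92.0, 75.0, 62.0, 50.0, 0.0 m³/s; ΣQ_DR = 638.0 m³/s.
V = ΣQ_DR · Δt = 638.0 × 3600 s = 2.297 × 10^6 m³.
Over A = 94.9 km², depth = V / A = 24.2 mm.

d ≈ 24.2 mm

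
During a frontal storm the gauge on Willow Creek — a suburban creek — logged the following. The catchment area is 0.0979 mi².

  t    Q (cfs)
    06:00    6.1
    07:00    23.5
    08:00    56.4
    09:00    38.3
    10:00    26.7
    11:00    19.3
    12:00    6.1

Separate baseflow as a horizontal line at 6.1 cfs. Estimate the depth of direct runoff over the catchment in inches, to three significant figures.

d ≈ 2.12 in

Direct runoff: 0.0, 17.4, 50.3, 32.2, 20.6, 13.2, 0.0 cfs; ΣQ_DR = 133.7 cfs.
V = ΣQ_DR · Δt = 133.7 × 3600 s = 4.813 × 10^5 ft³.
Over A = 0.0979 mi², depth = V / A = 2.12 in.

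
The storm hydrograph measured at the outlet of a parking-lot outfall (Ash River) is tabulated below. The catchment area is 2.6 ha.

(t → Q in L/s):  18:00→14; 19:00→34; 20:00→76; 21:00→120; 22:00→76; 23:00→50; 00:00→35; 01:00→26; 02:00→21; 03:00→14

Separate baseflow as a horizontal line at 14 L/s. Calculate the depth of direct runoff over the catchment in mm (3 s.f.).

d ≈ 45.1 mm

Direct runoff: 0.0, 20.0, 62.0, 106.0, 62.0, 36.0, 21.0, 12.0, 7.0, 0.0 L/s; ΣQ_DR = 326.0 L/s.
V = ΣQ_DR · Δt = 326.0 × 3600 s = 1.174 × 10^6 L.
Over A = 2.6 ha, depth = V / A = 45.1 mm.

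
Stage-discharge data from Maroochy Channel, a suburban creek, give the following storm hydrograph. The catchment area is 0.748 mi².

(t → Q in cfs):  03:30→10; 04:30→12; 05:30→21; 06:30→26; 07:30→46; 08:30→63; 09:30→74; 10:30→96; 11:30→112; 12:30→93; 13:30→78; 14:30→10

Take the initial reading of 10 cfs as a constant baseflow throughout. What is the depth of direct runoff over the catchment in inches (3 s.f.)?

Direct runoff: 0.0, 2.0, 11.0, 16.0, 36.0, 53.0, 64.0, 86.0, 102.0, 83.0, 68.0, 0.0 cfs; ΣQ_DR = 521.0 cfs.
V = ΣQ_DR · Δt = 521.0 × 3600 s = 1.876 × 10^6 ft³.
Over A = 0.748 mi², depth = V / A = 1.08 in.

d ≈ 1.08 in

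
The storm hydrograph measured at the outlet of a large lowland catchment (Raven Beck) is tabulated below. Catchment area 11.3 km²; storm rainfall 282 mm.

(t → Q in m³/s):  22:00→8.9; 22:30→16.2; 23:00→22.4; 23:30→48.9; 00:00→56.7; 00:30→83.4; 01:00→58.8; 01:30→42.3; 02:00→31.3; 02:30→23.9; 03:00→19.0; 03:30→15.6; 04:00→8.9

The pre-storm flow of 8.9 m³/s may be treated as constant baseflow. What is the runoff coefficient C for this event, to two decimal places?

C ≈ 0.18

ΣQ_DR = 320.6 m³/s; V = ΣQ_DR·Δt = 5.771 × 10^5 m³.
Runoff depth d = V / A = 51.07 mm.
C = d / P = 51.07 / 282 = 0.18.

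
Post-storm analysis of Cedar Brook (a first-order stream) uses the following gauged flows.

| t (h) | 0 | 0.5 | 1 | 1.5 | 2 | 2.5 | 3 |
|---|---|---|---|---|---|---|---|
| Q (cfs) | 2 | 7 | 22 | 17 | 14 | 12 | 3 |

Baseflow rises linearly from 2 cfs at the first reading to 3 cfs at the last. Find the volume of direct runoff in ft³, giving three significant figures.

Direct-runoff ordinates (Q − Q_b): 0.00, 4.83, 19.67, 14.50, 11.33, 9.17, 0.00 cfs.
ΣQ_DR = 59.50 cfs.
With Δt = 0.5 h = 1800 s, V = ΣQ_DR · Δt = 59.50 × 1800 = 1.07 × 10^5 ft³.

V ≈ 1.07 × 10^5 ft³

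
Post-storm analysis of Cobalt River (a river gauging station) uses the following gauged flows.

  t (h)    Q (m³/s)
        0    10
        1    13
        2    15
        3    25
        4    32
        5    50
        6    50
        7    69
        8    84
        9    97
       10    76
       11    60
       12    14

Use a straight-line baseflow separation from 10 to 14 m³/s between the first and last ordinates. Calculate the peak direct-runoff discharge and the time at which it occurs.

Q_p = 84.00 m³/s at t = 9 h

Subtracting baseflow gives direct-runoff ordinates: 0.00, 2.67, 4.33, 14.00, 20.67, 38.33, 38.00, 56.67, 71.33, 84.00, 62.67, 46.33, 0.00 m³/s.
The maximum is 84.00 m³/s, occurring at the reading for t = 9 h.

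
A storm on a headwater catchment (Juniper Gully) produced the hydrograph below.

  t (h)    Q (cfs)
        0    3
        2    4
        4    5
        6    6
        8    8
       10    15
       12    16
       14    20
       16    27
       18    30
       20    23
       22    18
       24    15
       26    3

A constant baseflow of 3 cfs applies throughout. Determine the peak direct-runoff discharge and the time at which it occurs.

Q_p = 27.0 cfs at t = 18 h

Subtracting baseflow gives direct-runoff ordinates: 0.0, 1.0, 2.0, 3.0, 5.0, 12.0, 13.0, 17.0, 24.0, 27.0, 20.0, 15.0, 12.0, 0.0 cfs.
The maximum is 27.0 cfs, occurring at the reading for t = 18 h.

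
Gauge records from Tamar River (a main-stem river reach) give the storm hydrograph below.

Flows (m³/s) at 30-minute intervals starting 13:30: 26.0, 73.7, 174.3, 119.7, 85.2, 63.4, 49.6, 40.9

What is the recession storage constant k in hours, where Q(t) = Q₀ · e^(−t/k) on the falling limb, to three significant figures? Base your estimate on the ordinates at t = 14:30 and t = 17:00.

k ≈ 1.72 h

On the falling limb, Q drops from 174.3 to 40.9 m³/s between t = 14:30 and t = 17:00 (Δt = 2.5 h).
k = −Δt / ln(Q₂/Q₁) = −2.5 / ln(40.9/174.3) = 1.72 h.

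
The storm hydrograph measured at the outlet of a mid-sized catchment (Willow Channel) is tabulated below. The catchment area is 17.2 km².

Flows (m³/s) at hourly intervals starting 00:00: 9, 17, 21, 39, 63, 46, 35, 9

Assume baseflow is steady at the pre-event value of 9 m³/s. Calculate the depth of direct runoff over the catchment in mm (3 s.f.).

Direct runoff: 0.0, 8.0, 12.0, 30.0, 54.0, 37.0, 26.0, 0.0 m³/s; ΣQ_DR = 167.0 m³/s.
V = ΣQ_DR · Δt = 167.0 × 3600 s = 6.012 × 10^5 m³.
Over A = 17.2 km², depth = V / A = 35.0 mm.

d ≈ 35.0 mm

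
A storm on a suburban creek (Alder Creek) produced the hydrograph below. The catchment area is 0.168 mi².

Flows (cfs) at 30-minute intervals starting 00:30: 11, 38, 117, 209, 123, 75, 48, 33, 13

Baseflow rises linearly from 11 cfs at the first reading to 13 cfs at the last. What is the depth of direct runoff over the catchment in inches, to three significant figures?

Direct runoff: 0.00, 26.75, 105.50, 197.25, 111.00, 62.75, 35.50, 20.25, 0.00 cfs; ΣQ_DR = 559.0 cfs.
V = ΣQ_DR · Δt = 559.0 × 1800 s = 1.006 × 10^6 ft³.
Over A = 0.168 mi², depth = V / A = 2.58 in.

d ≈ 2.58 in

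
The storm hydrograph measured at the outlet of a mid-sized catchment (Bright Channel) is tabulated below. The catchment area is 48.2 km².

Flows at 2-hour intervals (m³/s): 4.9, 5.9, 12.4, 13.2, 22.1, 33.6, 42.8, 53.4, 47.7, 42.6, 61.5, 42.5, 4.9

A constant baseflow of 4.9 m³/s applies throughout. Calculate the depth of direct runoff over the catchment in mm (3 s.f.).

d ≈ 48.4 mm

Direct runoff: 0.0, 1.0, 7.5, 8.3, 17.2, 28.7, 37.9, 48.5, 42.8, 37.7, 56.6, 37.6, 0.0 m³/s; ΣQ_DR = 323.8 m³/s.
V = ΣQ_DR · Δt = 323.8 × 7200 s = 2.331 × 10^6 m³.
Over A = 48.2 km², depth = V / A = 48.4 mm.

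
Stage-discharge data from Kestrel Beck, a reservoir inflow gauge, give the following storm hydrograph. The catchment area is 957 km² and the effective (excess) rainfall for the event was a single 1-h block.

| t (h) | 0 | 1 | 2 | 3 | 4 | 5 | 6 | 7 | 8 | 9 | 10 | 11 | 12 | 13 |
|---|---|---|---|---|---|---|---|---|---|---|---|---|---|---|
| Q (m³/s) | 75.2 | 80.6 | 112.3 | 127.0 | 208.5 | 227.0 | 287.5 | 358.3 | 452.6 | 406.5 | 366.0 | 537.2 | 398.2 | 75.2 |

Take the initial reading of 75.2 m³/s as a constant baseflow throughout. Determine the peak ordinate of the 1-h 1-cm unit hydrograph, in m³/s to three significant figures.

Direct runoff: 0.0, 5.4, 37.1, 51.8, 133.3, 151.8, 212.3, 283.1, 377.4, 331.3, 290.8, 462.0, 323.0, 0.0 m³/s; ΣQ_DR = 2659 m³/s, peak = 462.0 m³/s.
Runoff depth d = ΣQ_DR·Δt / A = 2659 × 3600 / (957 km²) = 10.00 mm.
The 1-cm UH is the DRH scaled by (10 mm)/d, so U_p = 462.0 × 10/10.00 = 462 m³/s.

U_p ≈ 462 m³/s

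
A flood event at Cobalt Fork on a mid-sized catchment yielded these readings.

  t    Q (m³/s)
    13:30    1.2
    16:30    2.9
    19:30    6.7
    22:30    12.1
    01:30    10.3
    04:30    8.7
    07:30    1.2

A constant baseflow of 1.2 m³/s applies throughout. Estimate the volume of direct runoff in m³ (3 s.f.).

Direct-runoff ordinates (Q − Q_b): 0.0, 1.7, 5.5, 10.9, 9.1, 7.5, 0.0 m³/s.
ΣQ_DR = 34.70 m³/s.
With Δt = 3 h = 10800 s, V = ΣQ_DR · Δt = 34.70 × 10800 = 3.75 × 10^5 m³.

V ≈ 3.75 × 10^5 m³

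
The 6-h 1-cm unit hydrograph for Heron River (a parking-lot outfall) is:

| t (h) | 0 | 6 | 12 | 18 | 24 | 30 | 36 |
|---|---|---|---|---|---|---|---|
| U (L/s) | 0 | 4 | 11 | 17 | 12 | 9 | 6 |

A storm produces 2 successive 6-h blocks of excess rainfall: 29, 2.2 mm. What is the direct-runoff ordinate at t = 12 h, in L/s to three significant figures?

Q ≈ 32.8 L/s

By discrete convolution, Q_j = Σ (P_i / 10 mm) · U_{j−i}.
At t = 12 h (j=2): Q = (29/10)·11 + (2.2/10)·4 = 32.8 L/s.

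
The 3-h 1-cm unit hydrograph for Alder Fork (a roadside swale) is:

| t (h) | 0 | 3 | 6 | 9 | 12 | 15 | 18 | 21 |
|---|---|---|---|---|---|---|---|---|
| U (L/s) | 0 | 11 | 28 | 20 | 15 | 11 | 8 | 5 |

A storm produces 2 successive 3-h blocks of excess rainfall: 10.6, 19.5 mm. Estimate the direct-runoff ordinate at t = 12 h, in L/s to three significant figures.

By discrete convolution, Q_j = Σ (P_i / 10 mm) · U_{j−i}.
At t = 12 h (j=4): Q = (10.6/10)·15 + (19.5/10)·20 = 54.9 L/s.

Q ≈ 54.9 L/s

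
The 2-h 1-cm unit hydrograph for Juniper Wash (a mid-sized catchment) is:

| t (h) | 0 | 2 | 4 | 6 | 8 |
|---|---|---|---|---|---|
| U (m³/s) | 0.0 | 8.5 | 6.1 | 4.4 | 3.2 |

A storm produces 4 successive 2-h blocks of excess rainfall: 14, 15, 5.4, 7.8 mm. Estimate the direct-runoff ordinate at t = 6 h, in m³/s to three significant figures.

By discrete convolution, Q_j = Σ (P_i / 10 mm) · U_{j−i}.
At t = 6 h (j=3): Q = (14/10)·4.4 + (15/10)·6.1 + (5.4/10)·8.5 + (7.8/10)·0.0 = 19.9 m³/s.

Q ≈ 19.9 m³/s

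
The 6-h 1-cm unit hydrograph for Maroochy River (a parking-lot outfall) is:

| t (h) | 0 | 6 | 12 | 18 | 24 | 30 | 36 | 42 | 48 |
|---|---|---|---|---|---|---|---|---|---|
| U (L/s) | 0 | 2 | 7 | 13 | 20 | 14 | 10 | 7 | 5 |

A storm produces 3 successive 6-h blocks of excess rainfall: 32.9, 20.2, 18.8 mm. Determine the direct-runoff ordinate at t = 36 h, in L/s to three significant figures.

Q ≈ 98.8 L/s

By discrete convolution, Q_j = Σ (P_i / 10 mm) · U_{j−i}.
At t = 36 h (j=6): Q = (32.9/10)·10 + (20.2/10)·14 + (18.8/10)·20 = 98.8 L/s.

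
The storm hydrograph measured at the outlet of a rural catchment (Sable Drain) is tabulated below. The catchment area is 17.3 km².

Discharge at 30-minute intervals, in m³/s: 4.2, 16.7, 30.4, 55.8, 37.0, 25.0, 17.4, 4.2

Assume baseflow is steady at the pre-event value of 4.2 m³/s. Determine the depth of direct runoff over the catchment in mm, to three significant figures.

d ≈ 16.3 mm

Direct runoff: 0.0, 12.5, 26.2, 51.6, 32.8, 20.8, 13.2, 0.0 m³/s; ΣQ_DR = 157.1 m³/s.
V = ΣQ_DR · Δt = 157.1 × 1800 s = 2.828 × 10^5 m³.
Over A = 17.3 km², depth = V / A = 16.3 mm.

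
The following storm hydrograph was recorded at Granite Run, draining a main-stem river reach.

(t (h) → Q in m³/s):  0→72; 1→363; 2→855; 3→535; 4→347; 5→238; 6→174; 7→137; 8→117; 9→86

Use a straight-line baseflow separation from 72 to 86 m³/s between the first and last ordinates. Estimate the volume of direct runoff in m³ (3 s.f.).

V ≈ 7.68 × 10^6 m³

Direct-runoff ordinates (Q − Q_b): 0.00, 289.44, 779.89, 458.33, 268.78, 158.22, 92.67, 54.11, 32.56, 0.00 m³/s.
ΣQ_DR = 2134 m³/s.
With Δt = 1 h = 3600 s, V = ΣQ_DR · Δt = 2134 × 3600 = 7.68 × 10^6 m³.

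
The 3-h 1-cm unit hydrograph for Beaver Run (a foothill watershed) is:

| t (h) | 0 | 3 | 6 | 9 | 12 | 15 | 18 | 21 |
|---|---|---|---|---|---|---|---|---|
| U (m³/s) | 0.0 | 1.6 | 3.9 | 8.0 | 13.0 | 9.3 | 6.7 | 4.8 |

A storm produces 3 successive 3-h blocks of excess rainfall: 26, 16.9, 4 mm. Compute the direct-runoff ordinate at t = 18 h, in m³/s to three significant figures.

Q ≈ 38.3 m³/s

By discrete convolution, Q_j = Σ (P_i / 10 mm) · U_{j−i}.
At t = 18 h (j=6): Q = (26/10)·6.7 + (16.9/10)·9.3 + (4/10)·13.0 = 38.3 m³/s.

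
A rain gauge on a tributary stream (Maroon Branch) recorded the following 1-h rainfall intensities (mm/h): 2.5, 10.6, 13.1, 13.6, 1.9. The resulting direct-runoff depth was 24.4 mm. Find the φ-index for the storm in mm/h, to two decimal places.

φ ≈ 4.30 mm/h

Only the 3 blocks with intensity above φ contribute runoff: 10.6, 13.1, 13.6 mm/h.
Σ(I−φ)·Δt = d  ⇒  (10.6+13.1+13.6 − 3φ)·1 = 24.4
φ = (37.30 − 24.4/1) / 3 = 4.30 mm/h.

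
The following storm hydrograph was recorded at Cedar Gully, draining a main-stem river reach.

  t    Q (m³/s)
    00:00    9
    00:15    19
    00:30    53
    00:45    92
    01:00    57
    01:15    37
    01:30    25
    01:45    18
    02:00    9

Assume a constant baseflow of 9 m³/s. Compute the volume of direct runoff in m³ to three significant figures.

Direct-runoff ordinates (Q − Q_b): 0.0, 10.0, 44.0, 83.0, 48.0, 28.0, 16.0, 9.0, 0.0 m³/s.
ΣQ_DR = 238.0 m³/s.
With Δt = 0.25 h = 900 s, V = ΣQ_DR · Δt = 238.0 × 900 = 2.14 × 10^5 m³.

V ≈ 2.14 × 10^5 m³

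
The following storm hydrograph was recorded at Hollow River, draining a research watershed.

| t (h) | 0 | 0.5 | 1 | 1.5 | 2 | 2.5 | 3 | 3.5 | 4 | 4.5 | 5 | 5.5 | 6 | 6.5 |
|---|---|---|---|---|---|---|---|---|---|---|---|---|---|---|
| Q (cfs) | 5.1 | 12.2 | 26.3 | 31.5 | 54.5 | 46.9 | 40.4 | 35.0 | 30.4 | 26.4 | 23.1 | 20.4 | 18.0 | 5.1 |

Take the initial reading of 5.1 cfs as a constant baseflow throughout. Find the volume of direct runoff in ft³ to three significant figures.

V ≈ 5.47 × 10^5 ft³

Direct-runoff ordinates (Q − Q_b): 0.0, 7.1, 21.2, 26.4, 49.4, 41.8, 35.3, 29.9, 25.3, 21.3, 18.0, 15.3, 12.9, 0.0 cfs.
ΣQ_DR = 303.9 cfs.
With Δt = 0.5 h = 1800 s, V = ΣQ_DR · Δt = 303.9 × 1800 = 5.47 × 10^5 ft³.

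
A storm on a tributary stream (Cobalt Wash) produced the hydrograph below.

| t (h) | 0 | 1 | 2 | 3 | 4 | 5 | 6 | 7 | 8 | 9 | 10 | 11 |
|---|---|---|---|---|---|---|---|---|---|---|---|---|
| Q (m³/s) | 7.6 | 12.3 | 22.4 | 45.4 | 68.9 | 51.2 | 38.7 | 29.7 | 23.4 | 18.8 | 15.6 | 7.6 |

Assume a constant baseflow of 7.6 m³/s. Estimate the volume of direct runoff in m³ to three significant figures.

V ≈ 9.01 × 10^5 m³

Direct-runoff ordinates (Q − Q_b): 0.0, 4.7, 14.8, 37.8, 61.3, 43.6, 31.1, 22.1, 15.8, 11.2, 8.0, 0.0 m³/s.
ΣQ_DR = 250.4 m³/s.
With Δt = 1 h = 3600 s, V = ΣQ_DR · Δt = 250.4 × 3600 = 9.01 × 10^5 m³.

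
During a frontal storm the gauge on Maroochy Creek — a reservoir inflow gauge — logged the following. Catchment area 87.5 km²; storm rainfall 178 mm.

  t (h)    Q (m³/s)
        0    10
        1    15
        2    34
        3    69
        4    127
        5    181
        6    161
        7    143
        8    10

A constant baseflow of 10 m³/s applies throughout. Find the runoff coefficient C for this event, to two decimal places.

C ≈ 0.15

ΣQ_DR = 660.0 m³/s; V = ΣQ_DR·Δt = 2.376 × 10^6 m³.
Runoff depth d = V / A = 27.15 mm.
C = d / P = 27.15 / 178 = 0.15.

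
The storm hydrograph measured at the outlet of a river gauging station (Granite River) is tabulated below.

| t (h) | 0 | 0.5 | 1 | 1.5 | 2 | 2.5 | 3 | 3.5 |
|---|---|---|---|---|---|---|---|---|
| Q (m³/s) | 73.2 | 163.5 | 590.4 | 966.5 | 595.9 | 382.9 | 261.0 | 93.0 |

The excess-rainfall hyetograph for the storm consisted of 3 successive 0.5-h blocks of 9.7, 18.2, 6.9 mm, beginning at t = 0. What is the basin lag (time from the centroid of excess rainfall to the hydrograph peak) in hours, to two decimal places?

Centroid of excess rainfall: t_c = Σ P_i·t̄_i / ΣP_i = 0.7098 h (block centres at 0.25, 0.75, 1.25 h).
Hydrograph peak occurs at t = 1.5 h, so basin lag t_L = 1.5 − 0.7098 = 0.79 h.

t_L ≈ 0.79 h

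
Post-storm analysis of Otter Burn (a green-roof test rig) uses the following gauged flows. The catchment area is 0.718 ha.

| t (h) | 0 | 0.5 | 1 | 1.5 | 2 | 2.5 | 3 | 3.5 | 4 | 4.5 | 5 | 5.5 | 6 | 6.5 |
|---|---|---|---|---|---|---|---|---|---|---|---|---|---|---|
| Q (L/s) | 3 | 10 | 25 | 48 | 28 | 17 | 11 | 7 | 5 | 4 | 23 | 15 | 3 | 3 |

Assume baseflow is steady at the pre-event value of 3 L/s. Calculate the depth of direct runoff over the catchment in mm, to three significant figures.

Direct runoff: 0.0, 7.0, 22.0, 45.0, 25.0, 14.0, 8.0, 4.0, 2.0, 1.0, 20.0, 12.0, 0.0, 0.0 L/s; ΣQ_DR = 160.0 L/s.
V = ΣQ_DR · Δt = 160.0 × 1800 s = 2.880 × 10^5 L.
Over A = 0.718 ha, depth = V / A = 40.1 mm.

d ≈ 40.1 mm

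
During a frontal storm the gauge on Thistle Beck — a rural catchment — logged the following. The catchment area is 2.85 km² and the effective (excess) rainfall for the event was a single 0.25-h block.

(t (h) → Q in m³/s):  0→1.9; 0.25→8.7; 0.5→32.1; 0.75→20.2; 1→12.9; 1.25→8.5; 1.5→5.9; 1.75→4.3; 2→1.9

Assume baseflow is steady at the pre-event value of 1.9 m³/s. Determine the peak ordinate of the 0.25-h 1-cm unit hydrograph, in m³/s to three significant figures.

Direct runoff: 0.0, 6.8, 30.2, 18.3, 11.0, 6.6, 4.0, 2.4, 0.0 m³/s; ΣQ_DR = 79.30 m³/s, peak = 30.2 m³/s.
Runoff depth d = ΣQ_DR·Δt / A = 79.30 × 900 / (2.85 km²) = 25.04 mm.
The 1-cm UH is the DRH scaled by (10 mm)/d, so U_p = 30.2 × 10/25.04 = 12.1 m³/s.

U_p ≈ 12.1 m³/s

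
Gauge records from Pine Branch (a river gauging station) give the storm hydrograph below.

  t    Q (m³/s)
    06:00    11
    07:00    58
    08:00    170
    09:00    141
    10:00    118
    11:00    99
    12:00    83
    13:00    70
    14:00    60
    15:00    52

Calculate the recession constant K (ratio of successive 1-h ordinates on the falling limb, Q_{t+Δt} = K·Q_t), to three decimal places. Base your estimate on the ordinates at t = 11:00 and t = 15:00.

Using the recession-limb readings at t = 11:00 and t = 15:00: Q falls from 99 to 52 m³/s over 4 intervals.
K = (Q₂/Q₁)^(1/4) = (52/99)^(1/4) = 0.851.

K ≈ 0.851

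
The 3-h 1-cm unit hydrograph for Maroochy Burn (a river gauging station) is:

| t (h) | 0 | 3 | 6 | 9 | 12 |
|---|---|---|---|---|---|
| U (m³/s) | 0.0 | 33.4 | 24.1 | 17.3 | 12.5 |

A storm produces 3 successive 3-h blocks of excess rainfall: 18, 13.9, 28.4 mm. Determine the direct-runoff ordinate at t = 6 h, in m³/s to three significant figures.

Q ≈ 89.8 m³/s

By discrete convolution, Q_j = Σ (P_i / 10 mm) · U_{j−i}.
At t = 6 h (j=2): Q = (18/10)·24.1 + (13.9/10)·33.4 + (28.4/10)·0.0 = 89.8 m³/s.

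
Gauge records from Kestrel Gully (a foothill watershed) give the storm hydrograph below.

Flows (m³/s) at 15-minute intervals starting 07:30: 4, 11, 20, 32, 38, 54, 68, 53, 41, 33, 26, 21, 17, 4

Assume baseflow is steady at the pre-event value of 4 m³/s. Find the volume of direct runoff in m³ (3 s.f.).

Direct-runoff ordinates (Q − Q_b): 0.0, 7.0, 16.0, 28.0, 34.0, 50.0, 64.0, 49.0, 37.0, 29.0, 22.0, 17.0, 13.0, 0.0 m³/s.
ΣQ_DR = 366.0 m³/s.
With Δt = 0.25 h = 900 s, V = ΣQ_DR · Δt = 366.0 × 900 = 3.29 × 10^5 m³.

V ≈ 3.29 × 10^5 m³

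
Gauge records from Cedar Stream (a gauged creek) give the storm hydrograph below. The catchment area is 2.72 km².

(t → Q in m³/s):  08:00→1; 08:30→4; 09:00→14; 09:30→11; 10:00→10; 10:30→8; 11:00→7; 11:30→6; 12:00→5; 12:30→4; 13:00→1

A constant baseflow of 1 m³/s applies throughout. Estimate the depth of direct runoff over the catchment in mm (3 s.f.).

d ≈ 39.7 mm

Direct runoff: 0.0, 3.0, 13.0, 10.0, 9.0, 7.0, 6.0, 5.0, 4.0, 3.0, 0.0 m³/s; ΣQ_DR = 60.00 m³/s.
V = ΣQ_DR · Δt = 60.00 × 1800 s = 1.080 × 10^5 m³.
Over A = 2.72 km², depth = V / A = 39.7 mm.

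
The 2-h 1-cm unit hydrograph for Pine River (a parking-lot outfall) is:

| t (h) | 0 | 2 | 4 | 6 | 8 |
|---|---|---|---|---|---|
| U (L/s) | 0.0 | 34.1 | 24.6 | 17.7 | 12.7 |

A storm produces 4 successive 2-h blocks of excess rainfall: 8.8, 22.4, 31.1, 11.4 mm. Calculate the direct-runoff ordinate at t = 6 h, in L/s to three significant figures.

By discrete convolution, Q_j = Σ (P_i / 10 mm) · U_{j−i}.
At t = 6 h (j=3): Q = (8.8/10)·17.7 + (22.4/10)·24.6 + (31.1/10)·34.1 + (11.4/10)·0.0 = 177 L/s.

Q ≈ 177 L/s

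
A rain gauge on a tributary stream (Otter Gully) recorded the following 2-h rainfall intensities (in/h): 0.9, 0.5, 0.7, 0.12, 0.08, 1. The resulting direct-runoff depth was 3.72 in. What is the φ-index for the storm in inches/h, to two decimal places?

φ ≈ 0.31 in/h

Only the 4 blocks with intensity above φ contribute runoff: 0.9, 0.5, 0.7, 1 in/h.
Σ(I−φ)·Δt = d  ⇒  (0.9+0.5+0.7+1 − 4φ)·2 = 3.72
φ = (3.100 − 3.72/2) / 4 = 0.31 in/h.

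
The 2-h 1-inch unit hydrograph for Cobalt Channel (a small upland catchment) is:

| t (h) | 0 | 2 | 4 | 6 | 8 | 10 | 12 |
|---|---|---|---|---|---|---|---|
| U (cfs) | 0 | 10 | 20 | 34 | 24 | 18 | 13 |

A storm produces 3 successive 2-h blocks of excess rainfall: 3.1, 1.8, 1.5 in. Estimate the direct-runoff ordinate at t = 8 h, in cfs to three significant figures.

By discrete convolution, Q_j = Σ (P_i / 1 in) · U_{j−i}.
At t = 8 h (j=4): Q = (3.1/1)·24 + (1.8/1)·34 + (1.5/1)·20 = 166 cfs.

Q ≈ 166 cfs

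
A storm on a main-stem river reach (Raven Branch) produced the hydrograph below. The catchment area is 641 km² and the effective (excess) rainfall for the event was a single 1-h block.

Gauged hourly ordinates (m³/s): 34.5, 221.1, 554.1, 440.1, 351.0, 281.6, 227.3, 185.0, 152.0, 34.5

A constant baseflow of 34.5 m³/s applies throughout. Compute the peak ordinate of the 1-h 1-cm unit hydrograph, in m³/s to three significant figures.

U_p ≈ 433 m³/s

Direct runoff: 0.0, 186.6, 519.6, 405.6, 316.5, 247.1, 192.8, 150.5, 117.5, 0.0 m³/s; ΣQ_DR = 2136 m³/s, peak = 519.6 m³/s.
Runoff depth d = ΣQ_DR·Δt / A = 2136 × 3600 / (641 km²) = 12.00 mm.
The 1-cm UH is the DRH scaled by (10 mm)/d, so U_p = 519.6 × 10/12.00 = 433 m³/s.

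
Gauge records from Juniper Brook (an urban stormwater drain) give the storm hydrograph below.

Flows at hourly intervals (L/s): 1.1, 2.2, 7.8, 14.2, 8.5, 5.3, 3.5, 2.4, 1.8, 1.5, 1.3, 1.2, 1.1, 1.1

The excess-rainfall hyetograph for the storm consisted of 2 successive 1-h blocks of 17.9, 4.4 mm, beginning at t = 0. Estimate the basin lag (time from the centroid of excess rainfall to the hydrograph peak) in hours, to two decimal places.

Centroid of excess rainfall: t_c = Σ P_i·t̄_i / ΣP_i = 0.6973 h (block centres at 0.5, 1.5 h).
Hydrograph peak occurs at t = 3 h, so basin lag t_L = 3 − 0.6973 = 2.30 h.

t_L ≈ 2.30 h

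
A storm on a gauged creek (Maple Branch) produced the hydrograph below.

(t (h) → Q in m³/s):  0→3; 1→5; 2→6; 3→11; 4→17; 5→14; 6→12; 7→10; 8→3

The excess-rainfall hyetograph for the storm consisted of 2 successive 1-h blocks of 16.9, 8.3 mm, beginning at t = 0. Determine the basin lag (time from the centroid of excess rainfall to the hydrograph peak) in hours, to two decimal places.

t_L ≈ 3.17 h

Centroid of excess rainfall: t_c = Σ P_i·t̄_i / ΣP_i = 0.8294 h (block centres at 0.5, 1.5 h).
Hydrograph peak occurs at t = 4 h, so basin lag t_L = 4 − 0.8294 = 3.17 h.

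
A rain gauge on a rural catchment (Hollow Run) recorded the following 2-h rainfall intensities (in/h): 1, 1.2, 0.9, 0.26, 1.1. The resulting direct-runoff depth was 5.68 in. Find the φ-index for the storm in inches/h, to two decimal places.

Only the 4 blocks with intensity above φ contribute runoff: 1, 1.2, 0.9, 1.1 in/h.
Σ(I−φ)·Δt = d  ⇒  (1+1.2+0.9+1.1 − 4φ)·2 = 5.68
φ = (4.200 − 5.68/2) / 4 = 0.34 in/h.

φ ≈ 0.34 in/h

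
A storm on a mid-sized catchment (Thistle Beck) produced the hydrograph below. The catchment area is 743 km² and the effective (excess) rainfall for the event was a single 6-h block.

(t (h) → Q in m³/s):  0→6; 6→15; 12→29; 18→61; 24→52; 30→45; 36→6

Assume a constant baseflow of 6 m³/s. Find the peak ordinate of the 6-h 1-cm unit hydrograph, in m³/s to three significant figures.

U_p ≈ 110 m³/s

Direct runoff: 0.0, 9.0, 23.0, 55.0, 46.0, 39.0, 0.0 m³/s; ΣQ_DR = 172.0 m³/s, peak = 55.0 m³/s.
Runoff depth d = ΣQ_DR·Δt / A = 172.0 × 21600 / (743 km²) = 5.000 mm.
The 1-cm UH is the DRH scaled by (10 mm)/d, so U_p = 55.0 × 10/5.000 = 110 m³/s.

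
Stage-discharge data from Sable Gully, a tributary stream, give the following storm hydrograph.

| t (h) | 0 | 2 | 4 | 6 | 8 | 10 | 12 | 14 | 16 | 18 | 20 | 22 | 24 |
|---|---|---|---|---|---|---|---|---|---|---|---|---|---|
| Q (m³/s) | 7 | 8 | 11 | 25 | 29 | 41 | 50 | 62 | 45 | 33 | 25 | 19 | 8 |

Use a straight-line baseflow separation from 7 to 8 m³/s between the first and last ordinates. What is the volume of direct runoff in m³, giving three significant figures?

V ≈ 1.91 × 10^6 m³

Direct-runoff ordinates (Q − Q_b): 0.00, 0.92, 3.83, 17.75, 21.67, 33.58, 42.50, 54.42, 37.33, 25.25, 17.17, 11.08, 0.00 m³/s.
ΣQ_DR = 265.5 m³/s.
With Δt = 2 h = 7200 s, V = ΣQ_DR · Δt = 265.5 × 7200 = 1.91 × 10^6 m³.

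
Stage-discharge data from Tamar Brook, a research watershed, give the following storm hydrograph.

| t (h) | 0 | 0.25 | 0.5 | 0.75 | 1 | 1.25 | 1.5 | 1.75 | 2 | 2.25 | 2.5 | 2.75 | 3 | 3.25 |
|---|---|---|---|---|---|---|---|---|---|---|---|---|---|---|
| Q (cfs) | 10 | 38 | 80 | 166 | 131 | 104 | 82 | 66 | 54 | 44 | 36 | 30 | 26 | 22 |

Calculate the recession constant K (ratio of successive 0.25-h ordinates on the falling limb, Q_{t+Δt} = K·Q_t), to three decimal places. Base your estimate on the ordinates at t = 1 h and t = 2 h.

K ≈ 0.801

Using the recession-limb readings at t = 1 h and t = 2 h: Q falls from 131 to 54 cfs over 4 intervals.
K = (Q₂/Q₁)^(1/4) = (54/131)^(1/4) = 0.801.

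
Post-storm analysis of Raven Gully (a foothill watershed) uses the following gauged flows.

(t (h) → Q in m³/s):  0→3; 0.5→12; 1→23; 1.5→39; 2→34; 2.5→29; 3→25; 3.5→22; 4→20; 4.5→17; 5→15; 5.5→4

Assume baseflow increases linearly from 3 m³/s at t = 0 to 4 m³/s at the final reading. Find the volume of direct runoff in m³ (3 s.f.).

Direct-runoff ordinates (Q − Q_b): 0.00, 8.91, 19.82, 35.73, 30.64, 25.55, 21.45, 18.36, 16.27, 13.18, 11.09, 0.00 m³/s.
ΣQ_DR = 201.0 m³/s.
With Δt = 0.5 h = 1800 s, V = ΣQ_DR · Δt = 201.0 × 1800 = 3.62 × 10^5 m³.

V ≈ 3.62 × 10^5 m³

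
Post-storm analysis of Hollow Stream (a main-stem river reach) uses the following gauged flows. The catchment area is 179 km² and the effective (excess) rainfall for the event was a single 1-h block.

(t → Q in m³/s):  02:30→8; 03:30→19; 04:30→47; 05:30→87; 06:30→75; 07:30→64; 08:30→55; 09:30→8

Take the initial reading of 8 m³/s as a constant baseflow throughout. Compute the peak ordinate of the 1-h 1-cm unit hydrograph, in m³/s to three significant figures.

U_p ≈ 131 m³/s

Direct runoff: 0.0, 11.0, 39.0, 79.0, 67.0, 56.0, 47.0, 0.0 m³/s; ΣQ_DR = 299.0 m³/s, peak = 79.0 m³/s.
Runoff depth d = ΣQ_DR·Δt / A = 299.0 × 3600 / (179 km²) = 6.013 mm.
The 1-cm UH is the DRH scaled by (10 mm)/d, so U_p = 79.0 × 10/6.013 = 131 m³/s.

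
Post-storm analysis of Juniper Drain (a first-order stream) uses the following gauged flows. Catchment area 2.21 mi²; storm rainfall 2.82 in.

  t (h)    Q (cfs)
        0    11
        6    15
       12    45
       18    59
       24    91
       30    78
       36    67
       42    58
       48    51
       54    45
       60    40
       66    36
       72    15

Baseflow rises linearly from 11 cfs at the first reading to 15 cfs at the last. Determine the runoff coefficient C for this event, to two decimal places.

ΣQ_DR = 442.0 cfs; V = ΣQ_DR·Δt = 9.547 × 10^6 ft³.
Runoff depth d = V / A = 1.860 in.
C = d / P = 1.860 / 2.82 = 0.66.

C ≈ 0.66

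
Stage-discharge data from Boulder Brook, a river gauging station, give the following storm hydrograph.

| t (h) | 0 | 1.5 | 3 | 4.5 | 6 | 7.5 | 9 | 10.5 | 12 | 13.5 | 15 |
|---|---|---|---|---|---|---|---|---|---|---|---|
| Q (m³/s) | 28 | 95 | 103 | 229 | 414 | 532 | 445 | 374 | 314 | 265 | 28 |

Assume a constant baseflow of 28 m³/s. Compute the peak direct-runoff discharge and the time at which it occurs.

Subtracting baseflow gives direct-runoff ordinates: 0.0, 67.0, 75.0, 201.0, 386.0, 504.0, 417.0, 346.0, 286.0, 237.0, 0.0 m³/s.
The maximum is 504.0 m³/s, occurring at the reading for t = 7.5 h.

Q_p = 504.0 m³/s at t = 7.5 h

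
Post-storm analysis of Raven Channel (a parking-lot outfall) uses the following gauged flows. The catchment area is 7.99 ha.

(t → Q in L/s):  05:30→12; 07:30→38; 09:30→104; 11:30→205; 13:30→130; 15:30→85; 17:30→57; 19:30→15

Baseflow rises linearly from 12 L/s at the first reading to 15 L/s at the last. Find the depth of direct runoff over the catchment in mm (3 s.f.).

d ≈ 48.5 mm

Direct runoff: 0.00, 25.57, 91.14, 191.71, 116.29, 70.86, 42.43, 0.00 L/s; ΣQ_DR = 538.0 L/s.
V = ΣQ_DR · Δt = 538.0 × 7200 s = 3.874 × 10^6 L.
Over A = 7.99 ha, depth = V / A = 48.5 mm.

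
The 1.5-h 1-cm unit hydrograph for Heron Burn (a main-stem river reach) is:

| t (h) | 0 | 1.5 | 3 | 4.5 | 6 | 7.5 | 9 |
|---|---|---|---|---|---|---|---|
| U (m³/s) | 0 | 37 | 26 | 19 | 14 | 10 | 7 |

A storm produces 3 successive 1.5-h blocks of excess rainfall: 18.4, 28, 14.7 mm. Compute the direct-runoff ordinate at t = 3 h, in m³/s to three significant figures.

Q ≈ 151 m³/s

By discrete convolution, Q_j = Σ (P_i / 10 mm) · U_{j−i}.
At t = 3 h (j=2): Q = (18.4/10)·26 + (28/10)·37 + (14.7/10)·0 = 151 m³/s.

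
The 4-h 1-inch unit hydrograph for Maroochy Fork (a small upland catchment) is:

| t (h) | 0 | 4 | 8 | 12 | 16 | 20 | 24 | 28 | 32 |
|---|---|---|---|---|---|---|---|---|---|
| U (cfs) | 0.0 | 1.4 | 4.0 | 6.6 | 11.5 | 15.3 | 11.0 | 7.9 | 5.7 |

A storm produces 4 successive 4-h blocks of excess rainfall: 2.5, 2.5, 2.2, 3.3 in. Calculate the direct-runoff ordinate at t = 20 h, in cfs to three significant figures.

By discrete convolution, Q_j = Σ (P_i / 1 in) · U_{j−i}.
At t = 20 h (j=5): Q = (2.5/1)·15.3 + (2.5/1)·11.5 + (2.2/1)·6.6 + (3.3/1)·4.0 = 94.7 cfs.

Q ≈ 94.7 cfs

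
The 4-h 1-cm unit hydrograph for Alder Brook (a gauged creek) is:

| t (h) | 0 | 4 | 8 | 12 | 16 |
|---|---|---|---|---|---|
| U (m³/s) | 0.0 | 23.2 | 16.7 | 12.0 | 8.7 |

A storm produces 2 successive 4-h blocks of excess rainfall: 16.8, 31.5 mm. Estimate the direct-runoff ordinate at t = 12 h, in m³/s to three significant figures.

By discrete convolution, Q_j = Σ (P_i / 10 mm) · U_{j−i}.
At t = 12 h (j=3): Q = (16.8/10)·12.0 + (31.5/10)·16.7 = 72.8 m³/s.

Q ≈ 72.8 m³/s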